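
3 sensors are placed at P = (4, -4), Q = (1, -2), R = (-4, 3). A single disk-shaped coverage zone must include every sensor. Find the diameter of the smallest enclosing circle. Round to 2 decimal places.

Side lengths²: PQ² = 13, PR² = 113, QR² = 50.
Since PR² = 113 ≥ 50 + 13 = 63, the angle opposite PR is not acute, so the smallest enclosing circle has PR as diameter.
Centre = midpoint of PR = (0, -0.5), r² = 113/4 = 28.25.
Diameter = 2r = 2√(28.25) ≈ 10.63.

10.63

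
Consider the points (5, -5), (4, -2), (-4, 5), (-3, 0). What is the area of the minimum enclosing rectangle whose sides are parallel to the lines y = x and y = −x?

47.5

In coordinates u = x + y, v = x − y the rectangle is axis-aligned; the map (x,y)→(u,v) scales areas by 2.
u-values: 0, 2, 1, -3; range = 2 − (-3) = 5.
v-values: 10, 6, -9, -3; range = 10 − (-9) = 19.
Area = (5 × 19) / 2 = 47.5.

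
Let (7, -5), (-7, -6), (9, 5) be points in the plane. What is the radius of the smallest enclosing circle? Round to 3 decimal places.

Call the three points A, B, C in the order given.
Side lengths²: AB² = 197, AC² = 104, BC² = 377.
Since BC² = 377 ≥ 197 + 104 = 301, the angle opposite BC is not acute, so the smallest enclosing circle has BC as diameter.
Centre = midpoint of BC = (1, -0.5), r² = 377/4 = 94.25.
r = √(94.25) ≈ 9.708.

9.708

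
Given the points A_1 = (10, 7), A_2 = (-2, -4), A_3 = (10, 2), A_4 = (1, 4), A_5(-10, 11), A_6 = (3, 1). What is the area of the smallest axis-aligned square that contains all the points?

400

The bounding box has width 20 and height 15.
An axis-aligned square enclosing the set must have side ≥ max(width, height).
So the minimum side is max(20, 15) = 20.
Area = 20² = 400.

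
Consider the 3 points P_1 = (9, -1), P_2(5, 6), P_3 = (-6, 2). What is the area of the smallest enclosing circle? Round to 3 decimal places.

183.783

Side lengths²: P_1P_2² = 65, P_1P_3² = 234, P_2P_3² = 137.
Since P_1P_3² = 234 ≥ 137 + 65 = 202, the angle opposite P_1P_3 is not acute, so the smallest enclosing circle has P_1P_3 as diameter.
Centre = midpoint of P_1P_3 = (1.5, 0.5), r² = 234/4 = 58.5.
Area = π·r² = π·58.5 ≈ 183.783.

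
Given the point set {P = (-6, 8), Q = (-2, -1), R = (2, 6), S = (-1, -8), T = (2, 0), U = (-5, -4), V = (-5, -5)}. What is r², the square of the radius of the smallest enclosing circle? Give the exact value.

A smallest enclosing disk is always determined by at most three of the input points on its boundary.
The farthest pair is P–S with squared distance 281. The circle on this segment as diameter has centre (-3.5, 0) and r² = 281/4 = 70.25.
Check Q: distance² to centre = 3.25 ≤ 70.25, so it lies inside.
All remaining points lie in this disk, and no smaller disk contains both endpoints, so this is the minimum enclosing circle.

70.25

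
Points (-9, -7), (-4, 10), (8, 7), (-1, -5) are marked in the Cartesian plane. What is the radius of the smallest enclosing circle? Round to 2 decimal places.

The farthest pair is (-9, -7)–(8, 7) with squared distance 485. The circle on this segment as diameter has centre (-0.5, 0) and r² = 485/4 = 121.25.
Check (-4, 10): distance² to centre = 112.25 ≤ 121.25, so it lies inside.
All remaining points lie in this disk, and no smaller disk contains both endpoints, so this is the minimum enclosing circle.
r = √(121.25) ≈ 11.01.

11.01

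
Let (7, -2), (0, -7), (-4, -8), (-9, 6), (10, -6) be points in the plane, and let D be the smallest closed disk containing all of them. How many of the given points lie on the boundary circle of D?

The farthest pair is (-9, 6)–(10, -6) with squared distance 505. The circle on this segment as diameter has centre (0.5, 0) and r² = 505/4 = 126.25.
Check (7, -2): distance² to centre = 46.25 ≤ 126.25, so it lies inside.
All remaining points lie in this disk, and no smaller disk contains both endpoints, so this is the minimum enclosing circle.
The points at distance exactly r from the centre are (-9, 6), (10, -6) — 2 points.

2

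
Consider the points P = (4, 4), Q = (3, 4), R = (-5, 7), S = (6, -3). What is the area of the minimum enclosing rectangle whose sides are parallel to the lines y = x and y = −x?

In coordinates u = x + y, v = x − y the rectangle is axis-aligned; the map (x,y)→(u,v) scales areas by 2.
u-values: 8, 7, 2, 3; range = 8 − 2 = 6.
v-values: 0, -1, -12, 9; range = 9 − (-12) = 21.
Area = (6 × 21) / 2 = 63.

63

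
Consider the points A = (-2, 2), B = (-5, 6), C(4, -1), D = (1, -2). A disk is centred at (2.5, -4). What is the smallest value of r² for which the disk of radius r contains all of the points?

The required radius is the distance from (2.5, -4) to the farthest point.
Squared distances: 56.25, 156.25, 11.25, 6.25.
Maximum is 156.25, attained at B.

156.25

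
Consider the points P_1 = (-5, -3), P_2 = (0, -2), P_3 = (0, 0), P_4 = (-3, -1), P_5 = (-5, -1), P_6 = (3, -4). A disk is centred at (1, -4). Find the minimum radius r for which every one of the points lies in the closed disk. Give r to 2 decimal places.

The required radius is the distance from (1, -4) to the farthest point.
Squared distances: 37, 5, 17, 25, 45, 4.
Maximum is 45, attained at P_5.
r = √45 ≈ 6.71.

6.71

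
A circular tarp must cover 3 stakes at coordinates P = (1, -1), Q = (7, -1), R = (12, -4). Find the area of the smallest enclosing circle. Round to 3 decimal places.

102.102

Side lengths²: PQ² = 36, PR² = 130, QR² = 34.
Since PR² = 130 ≥ 36 + 34 = 70, the angle opposite PR is not acute, so the smallest enclosing circle has PR as diameter.
Centre = midpoint of PR = (6.5, -2.5), r² = 130/4 = 32.5.
Area = π·r² = π·32.5 ≈ 102.102.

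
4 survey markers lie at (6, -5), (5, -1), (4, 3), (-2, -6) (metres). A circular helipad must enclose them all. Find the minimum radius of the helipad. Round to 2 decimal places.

5.45

The minimum enclosing circle is determined by three boundary points: (6, -5), (4, 3), (-2, -6).
Their circumcentre is (17/11, -41/22) with r² = 14365/484.
The farthest remaining point (5, -1) is at distance² 6137/484 ≤ 14365/484.
r = √(14365/484) ≈ 5.45.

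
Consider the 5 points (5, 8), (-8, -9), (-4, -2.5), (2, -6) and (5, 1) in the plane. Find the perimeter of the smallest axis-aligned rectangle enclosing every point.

Width = max x − min x = 5 − (-8) = 13.
Height = max y − min y = 8 − (-9) = 17.
Perimeter = 2(13 + 17) = 60.

60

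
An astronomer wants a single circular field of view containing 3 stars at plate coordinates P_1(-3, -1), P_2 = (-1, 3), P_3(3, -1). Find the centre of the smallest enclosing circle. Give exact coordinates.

Side lengths²: P_1P_2² = 20, P_1P_3² = 36, P_2P_3² = 32.
Since P_1P_3² = 36 < 32 + 20 = 52, the triangle is acute, so the smallest enclosing circle is the circumcircle.
Circumcentre = (0, 0), r² = 10.
Centre = (0, 0).

(0, 0)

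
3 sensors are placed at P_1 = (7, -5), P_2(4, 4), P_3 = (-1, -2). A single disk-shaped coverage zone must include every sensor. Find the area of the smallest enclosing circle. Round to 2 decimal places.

Side lengths²: P_1P_2² = 90, P_1P_3² = 73, P_2P_3² = 61.
Since P_1P_2² = 90 < 73 + 61 = 134, the triangle is acute, so the smallest enclosing circle is the circumcircle.
Circumcentre = (55/14, -43/42), r² = 22265/882.
Area = π·r² = π·22265/882 ≈ 79.31.

79.31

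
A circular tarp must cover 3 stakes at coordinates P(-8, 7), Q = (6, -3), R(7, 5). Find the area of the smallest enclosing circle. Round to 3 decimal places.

Side lengths²: PQ² = 296, PR² = 229, QR² = 65.
Since PQ² = 296 ≥ 229 + 65 = 294, the angle opposite PQ is not acute, so the smallest enclosing circle has PQ as diameter.
Centre = midpoint of PQ = (-1, 2), r² = 296/4 = 74.
Area = π·r² = π·74 ≈ 232.478.

232.478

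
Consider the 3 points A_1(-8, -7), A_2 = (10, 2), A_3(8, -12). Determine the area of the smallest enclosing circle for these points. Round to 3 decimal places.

Side lengths²: A_1A_2² = 405, A_1A_3² = 281, A_2A_3² = 200.
Since A_1A_2² = 405 < 281 + 200 = 481, the triangle is acute, so the smallest enclosing circle is the circumcircle.
Circumcentre = (45/26, -103/26), r² = 35125/338.
Area = π·r² = π·35125/338 ≈ 326.475.

326.475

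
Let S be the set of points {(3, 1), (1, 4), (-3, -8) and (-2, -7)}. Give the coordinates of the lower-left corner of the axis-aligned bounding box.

x-range [-3, 3], y-range [-8, 4].
The lower-left corner is (-3, -8).

(-3, -8)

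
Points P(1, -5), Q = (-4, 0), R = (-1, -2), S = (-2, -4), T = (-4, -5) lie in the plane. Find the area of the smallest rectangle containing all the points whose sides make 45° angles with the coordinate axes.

30

In coordinates u = x + y, v = x − y the rectangle is axis-aligned; the map (x,y)→(u,v) scales areas by 2.
u-values: -4, -4, -3, -6, -9; range = -3 − (-9) = 6.
v-values: 6, -4, 1, 2, 1; range = 6 − (-4) = 10.
Area = (6 × 10) / 2 = 30.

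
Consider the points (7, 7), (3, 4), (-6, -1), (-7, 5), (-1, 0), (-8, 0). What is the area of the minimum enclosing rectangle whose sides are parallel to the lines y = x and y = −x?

132

In coordinates u = x + y, v = x − y the rectangle is axis-aligned; the map (x,y)→(u,v) scales areas by 2.
u-values: 14, 7, -7, -2, -1, -8; range = 14 − (-8) = 22.
v-values: 0, -1, -5, -12, -1, -8; range = 0 − (-12) = 12.
Area = (22 × 12) / 2 = 132.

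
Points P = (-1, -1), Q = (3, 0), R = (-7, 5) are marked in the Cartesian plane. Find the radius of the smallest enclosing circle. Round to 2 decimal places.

5.59

Side lengths²: PQ² = 17, PR² = 72, QR² = 125.
Since QR² = 125 ≥ 72 + 17 = 89, the angle opposite QR is not acute, so the smallest enclosing circle has QR as diameter.
Centre = midpoint of QR = (-2, 2.5), r² = 125/4 = 31.25.
r = √(31.25) ≈ 5.59.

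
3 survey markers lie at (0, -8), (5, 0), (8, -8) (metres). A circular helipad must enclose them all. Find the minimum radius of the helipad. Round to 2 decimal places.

5.04

Call the three points A, B, C in the order given.
Side lengths²: AB² = 89, AC² = 64, BC² = 73.
Since AB² = 89 < 73 + 64 = 137, the triangle is acute, so the smallest enclosing circle is the circumcircle.
Circumcentre = (4, -4.9375), r² = 25.37890625.
r = √(25.37890625) ≈ 5.04.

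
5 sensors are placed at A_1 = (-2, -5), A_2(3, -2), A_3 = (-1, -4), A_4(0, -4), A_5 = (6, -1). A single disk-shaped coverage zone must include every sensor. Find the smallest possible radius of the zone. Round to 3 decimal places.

4.472

A smallest enclosing disk is always determined by at most three of the input points on its boundary.
The farthest pair is A_1–A_5 with squared distance 80. The circle on this segment as diameter has centre (2, -3) and r² = 80/4 = 20.
Check A_2: distance² to centre = 2 ≤ 20, so it lies inside.
All remaining points lie in this disk, and no smaller disk contains both endpoints, so this is the minimum enclosing circle.
r = √20 ≈ 4.472.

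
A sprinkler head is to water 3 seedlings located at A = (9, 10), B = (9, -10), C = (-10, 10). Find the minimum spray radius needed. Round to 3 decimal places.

13.793

Side lengths²: AB² = 400, AC² = 361, BC² = 761.
Since BC² = 761 ≥ 400 + 361 = 761, the angle opposite BC is not acute, so the smallest enclosing circle has BC as diameter.
Centre = midpoint of BC = (-0.5, 0), r² = 761/4 = 190.25.
r = √(190.25) ≈ 13.793.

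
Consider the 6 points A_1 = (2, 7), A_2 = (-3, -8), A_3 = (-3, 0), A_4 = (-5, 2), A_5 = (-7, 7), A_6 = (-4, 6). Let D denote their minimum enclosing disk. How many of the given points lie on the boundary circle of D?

3

By Welzl's lemma the MEC is supported by two points (diametrically opposite) or three points (on a circumcircle).
The minimum enclosing circle is determined by three boundary points: A_1, A_2, A_5.
Their circumcentre is (-2.5, 1/6) with r² = 1205/18.
The farthest remaining point A_6 is at distance² 653/18 ≤ 1205/18.
The points at distance exactly r from the centre are A_1, A_2, A_5 — 3 points.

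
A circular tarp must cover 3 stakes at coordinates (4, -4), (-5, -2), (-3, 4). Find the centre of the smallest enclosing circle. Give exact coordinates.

Call the three points A, B, C in the order given.
Side lengths²: AB² = 85, AC² = 113, BC² = 40.
Since AC² = 113 < 85 + 40 = 125, the triangle is acute, so the smallest enclosing circle is the circumcircle.
Circumcentre = (5/58, -21/58), r² = 48025/1682.
Centre = (5/58, -21/58).

(5/58, -21/58)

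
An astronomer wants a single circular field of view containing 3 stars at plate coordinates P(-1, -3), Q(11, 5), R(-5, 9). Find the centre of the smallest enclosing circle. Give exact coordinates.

(27/11, 53/11)

Side lengths²: PQ² = 208, PR² = 160, QR² = 272.
Since QR² = 272 < 208 + 160 = 368, the triangle is acute, so the smallest enclosing circle is the circumcircle.
Circumcentre = (27/11, 53/11), r² = 8840/121.
Centre = (27/11, 53/11).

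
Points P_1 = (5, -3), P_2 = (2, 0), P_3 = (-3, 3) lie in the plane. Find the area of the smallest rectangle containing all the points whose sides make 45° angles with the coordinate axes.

14

In coordinates u = x + y, v = x − y the rectangle is axis-aligned; the map (x,y)→(u,v) scales areas by 2.
u-values: 2, 2, 0; range = 2 − 0 = 2.
v-values: 8, 2, -6; range = 8 − (-6) = 14.
Area = (2 × 14) / 2 = 14.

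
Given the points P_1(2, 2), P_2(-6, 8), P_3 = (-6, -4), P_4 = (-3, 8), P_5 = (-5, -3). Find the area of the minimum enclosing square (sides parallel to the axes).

The bounding box has width 8 and height 12.
An axis-aligned square enclosing the set must have side ≥ max(width, height).
So the minimum side is max(8, 12) = 12.
Area = 12² = 144.

144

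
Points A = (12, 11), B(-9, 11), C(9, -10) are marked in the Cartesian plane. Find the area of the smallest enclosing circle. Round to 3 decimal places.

613.091

Side lengths²: AB² = 441, AC² = 450, BC² = 765.
Since BC² = 765 < 450 + 441 = 891, the triangle is acute, so the smallest enclosing circle is the circumcircle.
Circumcentre = (1.5, 25/14), r² = 19125/98.
Area = π·r² = π·19125/98 ≈ 613.091.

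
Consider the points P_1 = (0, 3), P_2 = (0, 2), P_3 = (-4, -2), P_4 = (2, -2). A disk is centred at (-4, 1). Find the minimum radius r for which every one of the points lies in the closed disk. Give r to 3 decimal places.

The required radius is the distance from (-4, 1) to the farthest point.
Squared distances: 20, 17, 9, 45.
Maximum is 45, attained at P_4.
r = √45 ≈ 6.708.

6.708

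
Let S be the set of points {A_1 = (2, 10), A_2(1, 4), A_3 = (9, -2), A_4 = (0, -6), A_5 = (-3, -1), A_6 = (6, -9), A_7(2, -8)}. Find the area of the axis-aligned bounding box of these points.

x ranges over [-3, 9], width 12.
y ranges over [-9, 10], height 19.
Area = 12 × 19 = 228.

228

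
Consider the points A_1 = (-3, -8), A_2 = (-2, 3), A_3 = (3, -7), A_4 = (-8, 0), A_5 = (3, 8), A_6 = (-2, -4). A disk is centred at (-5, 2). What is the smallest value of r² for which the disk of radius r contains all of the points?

145

The required radius is the distance from (-5, 2) to the farthest point.
Squared distances: 104, 10, 145, 13, 100, 45.
Maximum is 145, attained at A_3.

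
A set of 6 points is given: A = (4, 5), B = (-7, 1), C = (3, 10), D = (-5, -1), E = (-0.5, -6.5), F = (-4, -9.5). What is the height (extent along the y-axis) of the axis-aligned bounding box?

max y = 10, min y = -9.5, so height = 19.5.

19.5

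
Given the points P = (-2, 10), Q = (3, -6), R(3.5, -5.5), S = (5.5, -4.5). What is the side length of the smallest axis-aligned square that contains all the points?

The bounding box has width 7.5 and height 16.
An axis-aligned square enclosing the set must have side ≥ max(width, height).
So the minimum side is max(7.5, 16) = 16.

16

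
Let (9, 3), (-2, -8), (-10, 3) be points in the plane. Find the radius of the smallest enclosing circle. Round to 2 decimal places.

Call the three points A, B, C in the order given.
Side lengths²: AB² = 242, AC² = 361, BC² = 185.
Since AC² = 361 < 242 + 185 = 427, the triangle is acute, so the smallest enclosing circle is the circumcircle.
Circumcentre = (-0.5, 1.5), r² = 92.5.
r = √(92.5) ≈ 9.62.

9.62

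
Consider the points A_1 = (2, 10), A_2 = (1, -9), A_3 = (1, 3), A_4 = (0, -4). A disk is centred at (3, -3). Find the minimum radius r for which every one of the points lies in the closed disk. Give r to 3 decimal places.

13.038

The required radius is the distance from (3, -3) to the farthest point.
Squared distances: 170, 40, 40, 10.
Maximum is 170, attained at A_1.
r = √170 ≈ 13.038.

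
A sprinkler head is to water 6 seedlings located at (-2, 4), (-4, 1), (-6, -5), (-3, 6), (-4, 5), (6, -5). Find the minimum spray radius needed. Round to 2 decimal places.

The minimum enclosing circle is determined by three boundary points: (-6, -5), (-3, 6), (6, -5).
Their circumcentre is (0, -8/11) with r² = 6565/121.
The farthest remaining point (-4, 5) is at distance² 5905/121 ≤ 6565/121.
r = √(6565/121) ≈ 7.37.

7.37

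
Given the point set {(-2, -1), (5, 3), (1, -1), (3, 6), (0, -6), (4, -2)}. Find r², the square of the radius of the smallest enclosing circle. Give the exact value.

The minimum enclosing circle of a finite set is fixed by two of the points (as a diameter) or three (as a circumcircle).
The farthest pair is (3, 6)–(0, -6) with squared distance 153. The circle on this segment as diameter has centre (1.5, 0) and r² = 153/4 = 38.25.
Check (-2, -1): distance² to centre = 13.25 ≤ 38.25, so it lies inside.
All remaining points lie in this disk, and no smaller disk contains both endpoints, so this is the minimum enclosing circle.

38.25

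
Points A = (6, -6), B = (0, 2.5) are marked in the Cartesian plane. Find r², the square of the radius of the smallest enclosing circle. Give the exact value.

27.0625

The smallest circle enclosing two points has them as diameter endpoints.
Centre = midpoint = (3, -1.75); r² = |AB|²/4 = 108.25/4 = 27.0625.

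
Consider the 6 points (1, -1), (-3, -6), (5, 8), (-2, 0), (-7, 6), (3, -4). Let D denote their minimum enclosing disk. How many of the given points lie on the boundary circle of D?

A smallest enclosing disk is always determined by at most three of the input points on its boundary.
The minimum enclosing circle is determined by three boundary points: (-3, -6), (5, 8), (-7, 6).
Their circumcentre is (-2/19, 31/19) with r² = 24050/361.
The farthest remaining point (3, -4) is at distance² 14930/361 ≤ 24050/361.
The points at distance exactly r from the centre are (-3, -6), (5, 8), (-7, 6) — 3 points.

3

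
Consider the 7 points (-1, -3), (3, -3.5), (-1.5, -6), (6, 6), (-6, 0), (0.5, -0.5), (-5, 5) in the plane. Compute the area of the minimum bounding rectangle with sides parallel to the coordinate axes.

144

x ranges over [-6, 6], width 12.
y ranges over [-6, 6], height 12.
Area = 12 × 12 = 144.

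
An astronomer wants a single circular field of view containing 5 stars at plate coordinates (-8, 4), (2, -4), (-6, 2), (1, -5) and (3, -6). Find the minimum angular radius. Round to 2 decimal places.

7.43

The minimum enclosing circle of a finite set is fixed by two of the points (as a diameter) or three (as a circumcircle).
The farthest pair is (-8, 4)–(3, -6) with squared distance 221. The circle on this segment as diameter has centre (-2.5, -1) and r² = 221/4 = 55.25.
Check (2, -4): distance² to centre = 29.25 ≤ 55.25, so it lies inside.
All remaining points lie in this disk, and no smaller disk contains both endpoints, so this is the minimum enclosing circle.
r = √(55.25) ≈ 7.43.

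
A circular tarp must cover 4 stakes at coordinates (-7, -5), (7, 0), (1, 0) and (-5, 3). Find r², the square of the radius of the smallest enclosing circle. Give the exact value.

The farthest pair is (-7, -5)–(7, 0) with squared distance 221. The circle on this segment as diameter has centre (0, -2.5) and r² = 221/4 = 55.25.
Check (1, 0): distance² to centre = 7.25 ≤ 55.25, so it lies inside.
All remaining points lie in this disk, and no smaller disk contains both endpoints, so this is the minimum enclosing circle.

55.25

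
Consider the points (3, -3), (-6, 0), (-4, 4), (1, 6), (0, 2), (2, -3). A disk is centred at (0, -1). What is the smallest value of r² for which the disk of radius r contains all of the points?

The required radius is the distance from (0, -1) to the farthest point.
Squared distances: 13, 37, 41, 50, 9, 8.
Maximum is 50, attained at (1, 6).

50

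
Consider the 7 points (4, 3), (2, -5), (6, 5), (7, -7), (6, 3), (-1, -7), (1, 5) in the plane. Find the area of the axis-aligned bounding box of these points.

96

x ranges over [-1, 7], width 8.
y ranges over [-7, 5], height 12.
Area = 8 × 12 = 96.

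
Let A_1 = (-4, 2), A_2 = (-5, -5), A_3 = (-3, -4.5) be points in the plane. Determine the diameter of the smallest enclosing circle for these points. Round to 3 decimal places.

Side lengths²: A_1A_2² = 50, A_1A_3² = 43.25, A_2A_3² = 4.25.
Since A_1A_2² = 50 ≥ 43.25 + 4.25 = 47.5, the angle opposite A_1A_2 is not acute, so the smallest enclosing circle has A_1A_2 as diameter.
Centre = midpoint of A_1A_2 = (-4.5, -1.5), r² = 50/4 = 12.5.
Diameter = 2r = 2√(12.5) ≈ 7.071.

7.071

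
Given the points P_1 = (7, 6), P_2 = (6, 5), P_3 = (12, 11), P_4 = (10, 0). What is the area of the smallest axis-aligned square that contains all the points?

The bounding box has width 6 and height 11.
An axis-aligned square enclosing the set must have side ≥ max(width, height).
So the minimum side is max(6, 11) = 11.
Area = 11² = 121.

121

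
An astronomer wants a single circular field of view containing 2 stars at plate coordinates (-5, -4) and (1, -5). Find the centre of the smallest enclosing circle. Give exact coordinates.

The smallest circle enclosing two points has them as diameter endpoints.
Centre = midpoint = (-2, -4.5); r² = |(-5, -4)−(1, -5)|²/4 = 37/4 = 9.25.
Centre = (-2, -4.5).

(-2, -4.5)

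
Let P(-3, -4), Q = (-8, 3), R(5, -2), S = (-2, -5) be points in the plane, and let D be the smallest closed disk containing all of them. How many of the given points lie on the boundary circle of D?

2

By Welzl's lemma the MEC is supported by two points (diametrically opposite) or three points (on a circumcircle).
The farthest pair is Q–R with squared distance 194. The circle on this segment as diameter has centre (-1.5, 0.5) and r² = 194/4 = 48.5.
Check P: distance² to centre = 22.5 ≤ 48.5, so it lies inside.
All remaining points lie in this disk, and no smaller disk contains both endpoints, so this is the minimum enclosing circle.
The points at distance exactly r from the centre are Q, R — 2 points.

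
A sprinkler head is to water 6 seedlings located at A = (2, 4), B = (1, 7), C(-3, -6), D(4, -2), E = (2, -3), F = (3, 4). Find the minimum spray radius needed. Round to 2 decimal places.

By Welzl's lemma the MEC is supported by two points (diametrically opposite) or three points (on a circumcircle).
The farthest pair is B–C with squared distance 185. The circle on this segment as diameter has centre (-1, 0.5) and r² = 185/4 = 46.25.
Check A: distance² to centre = 21.25 ≤ 46.25, so it lies inside.
All remaining points lie in this disk, and no smaller disk contains both endpoints, so this is the minimum enclosing circle.
r = √(46.25) ≈ 6.80.

6.80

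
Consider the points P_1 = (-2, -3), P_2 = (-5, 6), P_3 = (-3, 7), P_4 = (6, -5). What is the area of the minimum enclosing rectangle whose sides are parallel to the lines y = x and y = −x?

99

In coordinates u = x + y, v = x − y the rectangle is axis-aligned; the map (x,y)→(u,v) scales areas by 2.
u-values: -5, 1, 4, 1; range = 4 − (-5) = 9.
v-values: 1, -11, -10, 11; range = 11 − (-11) = 22.
Area = (9 × 22) / 2 = 99.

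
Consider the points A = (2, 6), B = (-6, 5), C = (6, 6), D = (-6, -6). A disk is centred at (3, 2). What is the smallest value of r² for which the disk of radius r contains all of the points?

The required radius is the distance from (3, 2) to the farthest point.
Squared distances: 17, 90, 25, 145.
Maximum is 145, attained at D.

145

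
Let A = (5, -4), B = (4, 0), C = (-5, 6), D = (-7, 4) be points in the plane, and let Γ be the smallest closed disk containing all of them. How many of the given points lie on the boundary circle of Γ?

3

The farthest pair is A–D with squared distance 208. The circle on this segment as diameter has centre (-1, 0) and r² = 208/4 = 52.
Check B: distance² to centre = 25 ≤ 52, so it lies inside.
All remaining points lie in this disk, and no smaller disk contains both endpoints, so this is the minimum enclosing circle.
The points at distance exactly r from the centre are A, C, D — 3 points.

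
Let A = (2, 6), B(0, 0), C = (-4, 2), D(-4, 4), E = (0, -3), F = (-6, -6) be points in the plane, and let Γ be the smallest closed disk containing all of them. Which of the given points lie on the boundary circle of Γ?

A smallest enclosing disk is always determined by at most three of the input points on its boundary.
The farthest pair is A–F with squared distance 208. The circle on this segment as diameter has centre (-2, 0) and r² = 208/4 = 52.
Check B: distance² to centre = 4 ≤ 52, so it lies inside.
All remaining points lie in this disk, and no smaller disk contains both endpoints, so this is the minimum enclosing circle.
The points at distance exactly r from the centre are A, F — 2 points.

A, F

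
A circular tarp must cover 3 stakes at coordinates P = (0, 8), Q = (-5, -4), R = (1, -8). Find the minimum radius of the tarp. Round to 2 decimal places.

Side lengths²: PQ² = 169, PR² = 257, QR² = 52.
Since PR² = 257 ≥ 169 + 52 = 221, the angle opposite PR is not acute, so the smallest enclosing circle has PR as diameter.
Centre = midpoint of PR = (0.5, 0), r² = 257/4 = 64.25.
r = √(64.25) ≈ 8.02.

8.02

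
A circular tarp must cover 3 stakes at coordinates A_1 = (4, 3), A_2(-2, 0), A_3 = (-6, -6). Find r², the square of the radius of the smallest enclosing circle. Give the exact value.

45.25

Side lengths²: A_1A_2² = 45, A_1A_3² = 181, A_2A_3² = 52.
Since A_1A_3² = 181 ≥ 52 + 45 = 97, the angle opposite A_1A_3 is not acute, so the smallest enclosing circle has A_1A_3 as diameter.
Centre = midpoint of A_1A_3 = (-1, -1.5), r² = 181/4 = 45.25.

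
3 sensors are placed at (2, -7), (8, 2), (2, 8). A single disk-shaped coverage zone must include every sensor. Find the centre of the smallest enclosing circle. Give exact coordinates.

Call the three points A, B, C in the order given.
Side lengths²: AB² = 117, AC² = 225, BC² = 72.
Since AC² = 225 ≥ 117 + 72 = 189, the angle opposite AC is not acute, so the smallest enclosing circle has AC as diameter.
Centre = midpoint of AC = (2, 0.5), r² = 225/4 = 56.25.
Centre = (2, 0.5).

(2, 0.5)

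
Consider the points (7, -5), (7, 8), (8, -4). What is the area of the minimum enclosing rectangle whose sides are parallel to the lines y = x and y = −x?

84.5

In coordinates u = x + y, v = x − y the rectangle is axis-aligned; the map (x,y)→(u,v) scales areas by 2.
u-values: 2, 15, 4; range = 15 − 2 = 13.
v-values: 12, -1, 12; range = 12 − (-1) = 13.
Area = (13 × 13) / 2 = 84.5.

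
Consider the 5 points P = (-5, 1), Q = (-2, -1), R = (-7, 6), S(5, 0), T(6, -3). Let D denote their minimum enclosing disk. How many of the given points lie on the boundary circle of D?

The minimum enclosing circle of a finite set is fixed by two of the points (as a diameter) or three (as a circumcircle).
The farthest pair is R–T with squared distance 250. The circle on this segment as diameter has centre (-0.5, 1.5) and r² = 250/4 = 62.5.
Check P: distance² to centre = 20.5 ≤ 62.5, so it lies inside.
All remaining points lie in this disk, and no smaller disk contains both endpoints, so this is the minimum enclosing circle.
The points at distance exactly r from the centre are R, T — 2 points.

2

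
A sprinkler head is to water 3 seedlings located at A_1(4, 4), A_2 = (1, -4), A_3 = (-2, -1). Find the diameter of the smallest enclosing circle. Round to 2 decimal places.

Side lengths²: A_1A_2² = 73, A_1A_3² = 61, A_2A_3² = 18.
Since A_1A_2² = 73 < 61 + 18 = 79, the triangle is acute, so the smallest enclosing circle is the circumcircle.
Circumcentre = (47/22, 3/22), r² = 4453/242.
Diameter = 2r = 2√(4453/242) ≈ 8.58.

8.58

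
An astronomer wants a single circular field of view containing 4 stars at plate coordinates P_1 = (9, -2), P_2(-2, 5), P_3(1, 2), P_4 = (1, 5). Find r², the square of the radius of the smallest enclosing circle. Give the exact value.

42.5

The farthest pair is P_1–P_2 with squared distance 170. The circle on this segment as diameter has centre (3.5, 1.5) and r² = 170/4 = 42.5.
Check P_3: distance² to centre = 6.5 ≤ 42.5, so it lies inside.
All remaining points lie in this disk, and no smaller disk contains both endpoints, so this is the minimum enclosing circle.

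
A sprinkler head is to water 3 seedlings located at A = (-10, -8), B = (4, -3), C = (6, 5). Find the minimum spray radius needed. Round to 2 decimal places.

Side lengths²: AB² = 221, AC² = 425, BC² = 68.
Since AC² = 425 ≥ 221 + 68 = 289, the angle opposite AC is not acute, so the smallest enclosing circle has AC as diameter.
Centre = midpoint of AC = (-2, -1.5), r² = 425/4 = 106.25.
r = √(106.25) ≈ 10.31.

10.31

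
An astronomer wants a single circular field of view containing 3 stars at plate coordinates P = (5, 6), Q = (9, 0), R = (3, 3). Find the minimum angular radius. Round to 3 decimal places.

Side lengths²: PQ² = 52, PR² = 13, QR² = 45.
Since PQ² = 52 < 45 + 13 = 58, the triangle is acute, so the smallest enclosing circle is the circumcircle.
Circumcentre = (6.625, 2.75), r² = 13.203125.
r = √(13.203125) ≈ 3.634.

3.634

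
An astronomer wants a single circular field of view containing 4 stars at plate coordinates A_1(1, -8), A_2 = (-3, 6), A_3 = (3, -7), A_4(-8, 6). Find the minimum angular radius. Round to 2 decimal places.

The farthest pair is A_3–A_4 with squared distance 290. The circle on this segment as diameter has centre (-2.5, -0.5) and r² = 290/4 = 72.5.
Check A_1: distance² to centre = 68.5 ≤ 72.5, so it lies inside.
All remaining points lie in this disk, and no smaller disk contains both endpoints, so this is the minimum enclosing circle.
r = √(72.5) ≈ 8.51.

8.51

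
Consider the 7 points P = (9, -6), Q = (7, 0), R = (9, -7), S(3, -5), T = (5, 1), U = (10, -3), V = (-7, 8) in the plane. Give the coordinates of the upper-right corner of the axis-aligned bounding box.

(10, 8)

x-range [-7, 10], y-range [-7, 8].
The upper-right corner is (10, 8).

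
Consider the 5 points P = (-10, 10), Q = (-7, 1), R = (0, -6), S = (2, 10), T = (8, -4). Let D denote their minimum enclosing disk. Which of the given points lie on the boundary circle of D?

P, T

The farthest pair is P–T with squared distance 520. The circle on this segment as diameter has centre (-1, 3) and r² = 520/4 = 130.
Check Q: distance² to centre = 40 ≤ 130, so it lies inside.
All remaining points lie in this disk, and no smaller disk contains both endpoints, so this is the minimum enclosing circle.
The points at distance exactly r from the centre are P, T — 2 points.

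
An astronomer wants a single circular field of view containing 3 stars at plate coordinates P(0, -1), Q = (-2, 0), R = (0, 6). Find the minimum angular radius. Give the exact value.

3.5

Side lengths²: PQ² = 5, PR² = 49, QR² = 40.
Since PR² = 49 ≥ 40 + 5 = 45, the angle opposite PR is not acute, so the smallest enclosing circle has PR as diameter.
Centre = midpoint of PR = (0, 2.5), r² = 49/4 = 12.25.
r = √(12.25) = 3.5.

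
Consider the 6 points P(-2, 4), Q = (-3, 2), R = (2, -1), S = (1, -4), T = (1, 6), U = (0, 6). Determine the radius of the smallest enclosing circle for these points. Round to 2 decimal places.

5.02

By Welzl's lemma the MEC is supported by two points (diametrically opposite) or three points (on a circumcircle).
The farthest pair is S–U with squared distance 101. The circle on this segment as diameter has centre (0.5, 1) and r² = 101/4 = 25.25.
Check P: distance² to centre = 15.25 ≤ 25.25, so it lies inside.
All remaining points lie in this disk, and no smaller disk contains both endpoints, so this is the minimum enclosing circle.
r = √(25.25) ≈ 5.02.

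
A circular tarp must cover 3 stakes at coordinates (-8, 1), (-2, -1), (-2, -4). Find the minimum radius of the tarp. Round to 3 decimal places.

Call the three points A, B, C in the order given.
Side lengths²: AB² = 40, AC² = 61, BC² = 9.
Since AC² = 61 ≥ 40 + 9 = 49, the angle opposite AC is not acute, so the smallest enclosing circle has AC as diameter.
Centre = midpoint of AC = (-5, -1.5), r² = 61/4 = 15.25.
r = √(15.25) ≈ 3.905.

3.905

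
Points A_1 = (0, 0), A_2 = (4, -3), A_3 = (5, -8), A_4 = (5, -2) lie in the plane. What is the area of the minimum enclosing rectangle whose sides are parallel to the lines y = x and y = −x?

39

In coordinates u = x + y, v = x − y the rectangle is axis-aligned; the map (x,y)→(u,v) scales areas by 2.
u-values: 0, 1, -3, 3; range = 3 − (-3) = 6.
v-values: 0, 7, 13, 7; range = 13 − 0 = 13.
Area = (6 × 13) / 2 = 39.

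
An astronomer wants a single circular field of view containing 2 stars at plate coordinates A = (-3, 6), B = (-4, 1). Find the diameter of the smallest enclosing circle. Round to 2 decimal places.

The smallest circle enclosing two points has them as diameter endpoints.
Centre = midpoint = (-3.5, 3.5); r² = |AB|²/4 = 26/4 = 6.5.
Diameter = 2r = 2√(6.5) ≈ 5.10.

5.10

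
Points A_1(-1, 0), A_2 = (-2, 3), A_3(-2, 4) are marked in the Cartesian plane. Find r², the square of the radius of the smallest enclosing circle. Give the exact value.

4.25

Side lengths²: A_1A_2² = 10, A_1A_3² = 17, A_2A_3² = 1.
Since A_1A_3² = 17 ≥ 10 + 1 = 11, the angle opposite A_1A_3 is not acute, so the smallest enclosing circle has A_1A_3 as diameter.
Centre = midpoint of A_1A_3 = (-1.5, 2), r² = 17/4 = 4.25.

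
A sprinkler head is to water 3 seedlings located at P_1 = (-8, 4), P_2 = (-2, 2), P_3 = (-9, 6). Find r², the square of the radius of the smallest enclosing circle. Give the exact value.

Side lengths²: P_1P_2² = 40, P_1P_3² = 5, P_2P_3² = 65.
Since P_2P_3² = 65 ≥ 40 + 5 = 45, the angle opposite P_2P_3 is not acute, so the smallest enclosing circle has P_2P_3 as diameter.
Centre = midpoint of P_2P_3 = (-5.5, 4), r² = 65/4 = 16.25.

16.25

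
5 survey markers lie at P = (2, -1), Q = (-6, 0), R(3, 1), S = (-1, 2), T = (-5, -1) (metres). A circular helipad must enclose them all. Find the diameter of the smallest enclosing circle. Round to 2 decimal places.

The minimum enclosing circle of a finite set is fixed by two of the points (as a diameter) or three (as a circumcircle).
The farthest pair is Q–R with squared distance 82. The circle on this segment as diameter has centre (-1.5, 0.5) and r² = 82/4 = 20.5.
Check P: distance² to centre = 14.5 ≤ 20.5, so it lies inside.
All remaining points lie in this disk, and no smaller disk contains both endpoints, so this is the minimum enclosing circle.
Diameter = 2r = 2√(20.5) ≈ 9.06.

9.06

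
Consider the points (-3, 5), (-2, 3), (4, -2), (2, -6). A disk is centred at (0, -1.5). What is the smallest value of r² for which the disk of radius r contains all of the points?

51.25

The required radius is the distance from (0, -1.5) to the farthest point.
Squared distances: 51.25, 24.25, 16.25, 24.25.
Maximum is 51.25, attained at (-3, 5).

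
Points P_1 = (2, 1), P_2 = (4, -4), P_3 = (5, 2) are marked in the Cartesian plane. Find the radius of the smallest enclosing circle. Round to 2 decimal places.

3.05

Side lengths²: P_1P_2² = 29, P_1P_3² = 10, P_2P_3² = 37.
Since P_2P_3² = 37 < 29 + 10 = 39, the triangle is acute, so the smallest enclosing circle is the circumcircle.
Circumcentre = (147/34, -33/34), r² = 5365/578.
r = √(5365/578) ≈ 3.05.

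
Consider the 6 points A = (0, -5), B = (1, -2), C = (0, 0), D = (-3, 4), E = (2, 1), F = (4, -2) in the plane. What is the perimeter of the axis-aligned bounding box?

32

Width = max x − min x = 4 − (-3) = 7.
Height = max y − min y = 4 − (-5) = 9.
Perimeter = 2(7 + 9) = 32.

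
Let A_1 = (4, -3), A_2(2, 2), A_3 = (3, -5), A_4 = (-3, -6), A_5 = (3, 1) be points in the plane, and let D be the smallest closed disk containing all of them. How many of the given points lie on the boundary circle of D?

The farthest pair is A_2–A_4 with squared distance 89. The circle on this segment as diameter has centre (-0.5, -2) and r² = 89/4 = 22.25.
Check A_1: distance² to centre = 21.25 ≤ 22.25, so it lies inside.
All remaining points lie in this disk, and no smaller disk contains both endpoints, so this is the minimum enclosing circle.
The points at distance exactly r from the centre are A_2, A_4 — 2 points.

2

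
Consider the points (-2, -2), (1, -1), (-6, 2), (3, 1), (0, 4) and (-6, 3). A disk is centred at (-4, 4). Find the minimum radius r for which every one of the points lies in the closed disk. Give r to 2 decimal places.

7.62

The required radius is the distance from (-4, 4) to the farthest point.
Squared distances: 40, 50, 8, 58, 16, 5.
Maximum is 58, attained at (3, 1).
r = √58 ≈ 7.62.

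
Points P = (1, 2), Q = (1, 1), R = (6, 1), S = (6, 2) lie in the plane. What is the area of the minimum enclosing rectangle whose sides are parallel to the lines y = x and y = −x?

In coordinates u = x + y, v = x − y the rectangle is axis-aligned; the map (x,y)→(u,v) scales areas by 2.
u-values: 3, 2, 7, 8; range = 8 − 2 = 6.
v-values: -1, 0, 5, 4; range = 5 − (-1) = 6.
Area = (6 × 6) / 2 = 18.

18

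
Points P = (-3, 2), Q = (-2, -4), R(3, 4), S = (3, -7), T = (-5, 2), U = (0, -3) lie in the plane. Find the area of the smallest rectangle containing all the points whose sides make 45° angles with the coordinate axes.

110.5

In coordinates u = x + y, v = x − y the rectangle is axis-aligned; the map (x,y)→(u,v) scales areas by 2.
u-values: -1, -6, 7, -4, -3, -3; range = 7 − (-6) = 13.
v-values: -5, 2, -1, 10, -7, 3; range = 10 − (-7) = 17.
Area = (13 × 17) / 2 = 110.5.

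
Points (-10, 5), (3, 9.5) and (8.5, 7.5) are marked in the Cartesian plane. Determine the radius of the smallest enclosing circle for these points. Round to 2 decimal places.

9.33

Call the three points A, B, C in the order given.
Side lengths²: AB² = 189.25, AC² = 348.5, BC² = 34.25.
Since AC² = 348.5 ≥ 189.25 + 34.25 = 223.5, the angle opposite AC is not acute, so the smallest enclosing circle has AC as diameter.
Centre = midpoint of AC = (-0.75, 6.25), r² = 348.5/4 = 87.125.
r = √(87.125) ≈ 9.33.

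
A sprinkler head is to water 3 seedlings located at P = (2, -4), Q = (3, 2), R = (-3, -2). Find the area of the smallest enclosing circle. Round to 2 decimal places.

42.79

Side lengths²: PQ² = 37, PR² = 29, QR² = 52.
Since QR² = 52 < 37 + 29 = 66, the triangle is acute, so the smallest enclosing circle is the circumcircle.
Circumcentre = (0.4375, -0.65625), r² = 13.6220703125.
Area = π·r² = π·13.6220703125 ≈ 42.79.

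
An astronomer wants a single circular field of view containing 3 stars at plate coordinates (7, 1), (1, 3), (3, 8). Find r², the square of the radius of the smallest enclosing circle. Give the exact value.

9425/578

Call the three points A, B, C in the order given.
Side lengths²: AB² = 40, AC² = 65, BC² = 29.
Since AC² = 65 < 40 + 29 = 69, the triangle is acute, so the smallest enclosing circle is the circumcircle.
Circumcentre = (163/34, 149/34), r² = 9425/578.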